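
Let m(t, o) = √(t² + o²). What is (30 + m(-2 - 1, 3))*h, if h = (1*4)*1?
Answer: 120 + 12*√2 ≈ 136.97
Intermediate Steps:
h = 4 (h = 4*1 = 4)
m(t, o) = √(o² + t²)
(30 + m(-2 - 1, 3))*h = (30 + √(3² + (-2 - 1)²))*4 = (30 + √(9 + (-3)²))*4 = (30 + √(9 + 9))*4 = (30 + √18)*4 = (30 + 3*√2)*4 = 120 + 12*√2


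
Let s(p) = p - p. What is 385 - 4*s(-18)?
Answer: 385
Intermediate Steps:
s(p) = 0
385 - 4*s(-18) = 385 - 4*0 = 385 + 0 = 385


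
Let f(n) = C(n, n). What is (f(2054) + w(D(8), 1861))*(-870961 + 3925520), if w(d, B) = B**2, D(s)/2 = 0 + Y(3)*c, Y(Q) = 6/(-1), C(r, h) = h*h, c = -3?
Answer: 23465846168483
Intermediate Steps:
C(r, h) = h**2
Y(Q) = -6 (Y(Q) = 6*(-1) = -6)
f(n) = n**2
D(s) = 36 (D(s) = 2*(0 - 6*(-3)) = 2*(0 + 18) = 2*18 = 36)
(f(2054) + w(D(8), 1861))*(-870961 + 3925520) = (2054**2 + 1861**2)*(-870961 + 3925520) = (4218916 + 3463321)*3054559 = 7682237*3054559 = 23465846168483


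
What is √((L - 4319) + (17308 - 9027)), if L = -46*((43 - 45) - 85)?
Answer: 2*√1991 ≈ 89.241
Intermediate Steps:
L = 4002 (L = -46*(-2 - 85) = -46*(-87) = 4002)
√((L - 4319) + (17308 - 9027)) = √((4002 - 4319) + (17308 - 9027)) = √(-317 + 8281) = √7964 = 2*√1991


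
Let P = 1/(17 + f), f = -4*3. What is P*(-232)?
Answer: -232/5 ≈ -46.400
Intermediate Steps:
f = -12
P = ⅕ (P = 1/(17 - 12) = 1/5 = ⅕ ≈ 0.20000)
P*(-232) = (⅕)*(-232) = -232/5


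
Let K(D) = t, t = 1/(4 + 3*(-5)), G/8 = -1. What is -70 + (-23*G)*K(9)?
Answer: -954/11 ≈ -86.727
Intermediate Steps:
G = -8 (G = 8*(-1) = -8)
t = -1/11 (t = 1/(4 - 15) = 1/(-11) = -1/11 ≈ -0.090909)
K(D) = -1/11
-70 + (-23*G)*K(9) = -70 - 23*(-8)*(-1/11) = -70 + 184*(-1/11) = -70 - 184/11 = -954/11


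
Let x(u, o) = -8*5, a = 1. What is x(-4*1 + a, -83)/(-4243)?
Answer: 40/4243 ≈ 0.0094273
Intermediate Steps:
x(u, o) = -40
x(-4*1 + a, -83)/(-4243) = -40/(-4243) = -40*(-1/4243) = 40/4243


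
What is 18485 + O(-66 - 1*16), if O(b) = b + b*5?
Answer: 17993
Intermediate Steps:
O(b) = 6*b (O(b) = b + 5*b = 6*b)
18485 + O(-66 - 1*16) = 18485 + 6*(-66 - 1*16) = 18485 + 6*(-66 - 16) = 18485 + 6*(-82) = 18485 - 492 = 17993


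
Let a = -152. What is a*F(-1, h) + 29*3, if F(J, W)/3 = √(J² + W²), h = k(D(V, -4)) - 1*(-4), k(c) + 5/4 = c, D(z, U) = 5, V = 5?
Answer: 87 - 114*√977 ≈ -3476.3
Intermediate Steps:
k(c) = -5/4 + c
h = 31/4 (h = (-5/4 + 5) - 1*(-4) = 15/4 + 4 = 31/4 ≈ 7.7500)
F(J, W) = 3*√(J² + W²)
a*F(-1, h) + 29*3 = -456*√((-1)² + (31/4)²) + 29*3 = -456*√(1 + 961/16) + 87 = -456*√(977/16) + 87 = -456*√977/4 + 87 = -114*√977 + 87 = 87 - 114*√977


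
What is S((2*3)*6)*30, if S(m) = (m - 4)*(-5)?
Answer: -4800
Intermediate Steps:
S(m) = 20 - 5*m (S(m) = (-4 + m)*(-5) = 20 - 5*m)
S((2*3)*6)*30 = (20 - 5*2*3*6)*30 = (20 - 30*6)*30 = (20 - 5*36)*30 = (20 - 180)*30 = -160*30 = -4800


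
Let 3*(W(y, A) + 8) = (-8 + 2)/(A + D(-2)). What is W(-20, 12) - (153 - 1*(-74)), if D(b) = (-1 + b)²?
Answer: -4937/21 ≈ -235.10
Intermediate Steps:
W(y, A) = -8 - 2/(9 + A) (W(y, A) = -8 + ((-8 + 2)/(A + (-1 - 2)²))/3 = -8 + (-6/(A + (-3)²))/3 = -8 + (-6/(A + 9))/3 = -8 + (-6/(9 + A))/3 = -8 - 2/(9 + A))
W(-20, 12) - (153 - 1*(-74)) = 2*(-37 - 4*12)/(9 + 12) - (153 - 1*(-74)) = 2*(-37 - 48)/21 - (153 + 74) = 2*(1/21)*(-85) - 1*227 = -170/21 - 227 = -4937/21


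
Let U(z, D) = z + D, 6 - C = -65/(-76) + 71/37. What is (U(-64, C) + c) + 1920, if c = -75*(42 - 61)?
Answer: 9235243/2812 ≈ 3284.2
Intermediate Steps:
C = 9071/2812 (C = 6 - (-65/(-76) + 71/37) = 6 - (-65*(-1/76) + 71*(1/37)) = 6 - (65/76 + 71/37) = 6 - 1*7801/2812 = 6 - 7801/2812 = 9071/2812 ≈ 3.2258)
U(z, D) = D + z
c = 1425 (c = -75*(-19) = 1425)
(U(-64, C) + c) + 1920 = ((9071/2812 - 64) + 1425) + 1920 = (-170897/2812 + 1425) + 1920 = 3836203/2812 + 1920 = 9235243/2812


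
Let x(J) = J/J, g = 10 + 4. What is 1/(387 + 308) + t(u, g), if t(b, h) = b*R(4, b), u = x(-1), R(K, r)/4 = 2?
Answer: 5561/695 ≈ 8.0014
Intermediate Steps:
R(K, r) = 8 (R(K, r) = 4*2 = 8)
g = 14
x(J) = 1
u = 1
t(b, h) = 8*b (t(b, h) = b*8 = 8*b)
1/(387 + 308) + t(u, g) = 1/(387 + 308) + 8*1 = 1/695 + 8 = 5561/695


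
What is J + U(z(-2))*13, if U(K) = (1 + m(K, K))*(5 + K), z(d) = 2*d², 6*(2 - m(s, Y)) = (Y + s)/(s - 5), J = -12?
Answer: 3103/9 ≈ 344.78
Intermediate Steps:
m(s, Y) = 2 - (Y + s)/(6*(-5 + s)) (m(s, Y) = 2 - (Y + s)/(6*(s - 5)) = 2 - (Y + s)/(6*(-5 + s)))
U(K) = (1 + (-60 + 10*K)/(6*(-5 + K)))*(5 + K) (U(K) = (1 + (-60 - K + 11*K)/(6*(-5 + K)))*(5 + K) = (1 + (-60 + 10*K)/(6*(-5 + K)))*(5 + K))
J + U(z(-2))*13 = -12 + ((-225 - 10*(-2)² + 8*(2*(-2)²)²)/(3*(-5 + 2*(-2)²)))*13 = -12 + ((-225 - 10*4 + 8*(2*4)²)/(3*(-5 + 2*4)))*13 = -12 + ((-225 - 5*8 + 8*8²)/(3*(-5 + 8)))*13 = -12 + ((⅓)*(-225 - 40 + 8*64)/3)*13 = -12 + ((⅓)*(⅓)*(-225 - 40 + 512))*13 = -12 + ((⅓)*(⅓)*247)*13 = -12 + (247/9)*13 = -12 + 3211/9 = 3103/9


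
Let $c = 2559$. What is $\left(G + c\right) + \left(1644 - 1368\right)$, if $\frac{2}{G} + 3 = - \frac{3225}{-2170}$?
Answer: $\frac{1861727}{657} \approx 2833.7$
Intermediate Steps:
$G = - \frac{868}{657}$ ($G = \frac{2}{-3 - \frac{3225}{-2170}} = \frac{2}{-3 - - \frac{645}{434}} = \frac{2}{-3 + \frac{645}{434}} = \frac{2}{- \frac{657}{434}} = 2 \left(- \frac{434}{657}\right) = - \frac{868}{657} \approx -1.3212$)
$\left(G + c\right) + \left(1644 - 1368\right) = \left(- \frac{868}{657} + 2559\right) + \left(1644 - 1368\right) = \frac{1680395}{657} + 276 = \frac{1861727}{657}$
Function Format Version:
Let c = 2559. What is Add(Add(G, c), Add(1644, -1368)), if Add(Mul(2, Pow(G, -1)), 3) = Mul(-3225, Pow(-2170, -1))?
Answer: Rational(1861727, 657) ≈ 2833.7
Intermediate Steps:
G = Rational(-868, 657) (G = Mul(2, Pow(Add(-3, Mul(-3225, Pow(-2170, -1))), -1)) = Mul(2, Pow(Add(-3, Mul(-3225, Rational(-1, 2170))), -1)) = Mul(2, Pow(Add(-3, Rational(645, 434)), -1)) = Mul(2, Pow(Rational(-657, 434), -1)) = Mul(2, Rational(-434, 657)) = Rational(-868, 657) ≈ -1.3212)
Add(Add(G, c), Add(1644, -1368)) = Add(Add(Rational(-868, 657), 2559), Add(1644, -1368)) = Add(Rational(1680395, 657), 276) = Rational(1861727, 657)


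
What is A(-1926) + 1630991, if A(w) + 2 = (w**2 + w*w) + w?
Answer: 9048015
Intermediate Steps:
A(w) = -2 + w + 2*w**2 (A(w) = -2 + ((w**2 + w*w) + w) = -2 + ((w**2 + w**2) + w) = -2 + (2*w**2 + w) = -2 + (w + 2*w**2) = -2 + w + 2*w**2)
A(-1926) + 1630991 = (-2 - 1926 + 2*(-1926)**2) + 1630991 = (-2 - 1926 + 2*3709476) + 1630991 = (-2 - 1926 + 7418952) + 1630991 = 7417024 + 1630991 = 9048015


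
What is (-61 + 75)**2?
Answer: 196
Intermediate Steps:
(-61 + 75)**2 = 14**2 = 196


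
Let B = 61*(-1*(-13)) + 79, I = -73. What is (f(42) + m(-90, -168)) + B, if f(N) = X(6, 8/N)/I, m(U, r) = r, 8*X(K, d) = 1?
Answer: 411135/584 ≈ 704.00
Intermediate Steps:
X(K, d) = ⅛ (X(K, d) = (⅛)*1 = ⅛)
f(N) = -1/584 (f(N) = (⅛)/(-73) = (⅛)*(-1/73) = -1/584)
B = 872 (B = 61*13 + 79 = 793 + 79 = 872)
(f(42) + m(-90, -168)) + B = (-1/584 - 168) + 872 = -98113/584 + 872 = 411135/584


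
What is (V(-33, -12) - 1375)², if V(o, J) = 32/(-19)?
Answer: 684188649/361 ≈ 1.8953e+6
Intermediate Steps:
V(o, J) = -32/19 (V(o, J) = 32*(-1/19) = -32/19)
(V(-33, -12) - 1375)² = (-32/19 - 1375)² = (-26157/19)² = 684188649/361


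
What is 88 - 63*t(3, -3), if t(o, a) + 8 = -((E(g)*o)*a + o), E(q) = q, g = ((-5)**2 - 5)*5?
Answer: -55919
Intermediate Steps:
g = 100 (g = (25 - 5)*5 = 20*5 = 100)
t(o, a) = -8 - o - 100*a*o (t(o, a) = -8 - ((100*o)*a + o) = -8 - (100*a*o + o) = -8 - (o + 100*a*o) = -8 + (-o - 100*a*o) = -8 - o - 100*a*o)
88 - 63*t(3, -3) = 88 - 63*(-8 - 1*3 - 100*(-3)*3) = 88 - 63*(-8 - 3 + 900) = 88 - 63*889 = 88 - 56007 = -55919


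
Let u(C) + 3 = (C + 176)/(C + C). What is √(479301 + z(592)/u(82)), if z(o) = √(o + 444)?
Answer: √(729016821 - 2132*√259)/39 ≈ 692.30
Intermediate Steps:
u(C) = -3 + (176 + C)/(2*C) (u(C) = -3 + (C + 176)/(C + C) = -3 + (176 + C)/((2*C)) = -3 + (176 + C)*(1/(2*C)) = -3 + (176 + C)/(2*C))
z(o) = √(444 + o)
√(479301 + z(592)/u(82)) = √(479301 + √(444 + 592)/(-5/2 + 88/82)) = √(479301 + √1036/(-5/2 + 88*(1/82))) = √(479301 + (2*√259)/(-5/2 + 44/41)) = √(479301 + (2*√259)/(-117/82)) = √(479301 + (2*√259)*(-82/117)) = √(479301 - 164*√259/117)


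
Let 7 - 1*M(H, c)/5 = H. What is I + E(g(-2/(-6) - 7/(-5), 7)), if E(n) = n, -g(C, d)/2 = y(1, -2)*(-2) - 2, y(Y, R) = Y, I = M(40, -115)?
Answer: -157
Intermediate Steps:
M(H, c) = 35 - 5*H
I = -165 (I = 35 - 5*40 = 35 - 200 = -165)
g(C, d) = 8 (g(C, d) = -2*(1*(-2) - 2) = -2*(-2 - 2) = -2*(-4) = 8)
I + E(g(-2/(-6) - 7/(-5), 7)) = -165 + 8 = -157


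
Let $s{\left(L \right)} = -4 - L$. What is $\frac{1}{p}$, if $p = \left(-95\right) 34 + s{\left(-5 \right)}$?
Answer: $- \frac{1}{3229} \approx -0.00030969$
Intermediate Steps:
$p = -3229$ ($p = \left(-95\right) 34 - -1 = -3230 + \left(-4 + 5\right) = -3230 + 1 = -3229$)
$\frac{1}{p} = \frac{1}{-3229} = - \frac{1}{3229}$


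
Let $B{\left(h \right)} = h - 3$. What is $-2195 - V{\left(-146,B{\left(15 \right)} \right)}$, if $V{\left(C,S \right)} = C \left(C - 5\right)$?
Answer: $-24241$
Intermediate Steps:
$B{\left(h \right)} = -3 + h$ ($B{\left(h \right)} = h - 3 = -3 + h$)
$V{\left(C,S \right)} = C \left(-5 + C\right)$
$-2195 - V{\left(-146,B{\left(15 \right)} \right)} = -2195 - - 146 \left(-5 - 146\right) = -2195 - \left(-146\right) \left(-151\right) = -2195 - 22046 = -24241$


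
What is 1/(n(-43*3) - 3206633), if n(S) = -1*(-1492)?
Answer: -1/3205141 ≈ -3.1200e-7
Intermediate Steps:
n(S) = 1492
1/(n(-43*3) - 3206633) = 1/(1492 - 3206633) = 1/(-3205141) = -1/3205141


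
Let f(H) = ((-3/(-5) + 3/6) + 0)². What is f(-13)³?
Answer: 1771561/1000000 ≈ 1.7716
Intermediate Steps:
f(H) = 121/100 (f(H) = ((-3*(-⅕) + 3*(⅙)) + 0)² = ((⅗ + ½) + 0)² = (11/10 + 0)² = (11/10)² = 121/100)
f(-13)³ = (121/100)³ = 1771561/1000000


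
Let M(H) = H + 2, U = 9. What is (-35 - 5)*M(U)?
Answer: -440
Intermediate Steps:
M(H) = 2 + H
(-35 - 5)*M(U) = (-35 - 5)*(2 + 9) = -40*11 = -440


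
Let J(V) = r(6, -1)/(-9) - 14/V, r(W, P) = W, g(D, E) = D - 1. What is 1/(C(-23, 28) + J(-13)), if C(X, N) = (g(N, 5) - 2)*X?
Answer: -39/22409 ≈ -0.0017404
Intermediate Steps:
g(D, E) = -1 + D
C(X, N) = X*(-3 + N) (C(X, N) = ((-1 + N) - 2)*X = (-3 + N)*X = X*(-3 + N))
J(V) = -⅔ - 14/V (J(V) = 6/(-9) - 14/V = 6*(-⅑) - 14/V = -⅔ - 14/V)
1/(C(-23, 28) + J(-13)) = 1/(-23*(-3 + 28) + (-⅔ - 14/(-13))) = 1/(-23*25 + (-⅔ - 14*(-1/13))) = 1/(-575 + (-⅔ + 14/13)) = 1/(-575 + 16/39) = 1/(-22409/39) = -39/22409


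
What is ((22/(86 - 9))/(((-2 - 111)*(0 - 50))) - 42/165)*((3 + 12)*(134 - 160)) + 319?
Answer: 18196097/43505 ≈ 418.25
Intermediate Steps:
((22/(86 - 9))/(((-2 - 111)*(0 - 50))) - 42/165)*((3 + 12)*(134 - 160)) + 319 = ((22/77)/((-113*(-50))) - 42*1/165)*(15*(-26)) + 319 = ((22*(1/77))/5650 - 14/55)*(-390) + 319 = ((2/7)*(1/5650) - 14/55)*(-390) + 319 = (1/19775 - 14/55)*(-390) + 319 = -55359/217525*(-390) + 319 = 4318002/43505 + 319 = 18196097/43505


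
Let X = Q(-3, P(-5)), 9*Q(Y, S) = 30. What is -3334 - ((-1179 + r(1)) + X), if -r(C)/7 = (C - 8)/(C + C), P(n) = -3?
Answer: -13097/6 ≈ -2182.8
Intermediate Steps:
r(C) = -7*(-8 + C)/(2*C) (r(C) = -7*(C - 8)/(C + C) = -7*(-8 + C)/(2*C))
Q(Y, S) = 10/3 (Q(Y, S) = (⅑)*30 = 10/3)
X = 10/3 ≈ 3.3333
-3334 - ((-1179 + r(1)) + X) = -3334 - ((-1179 + (-7/2 + 28/1)) + 10/3) = -3334 - ((-1179 + (-7/2 + 28*1)) + 10/3) = -3334 - ((-1179 + (-7/2 + 28)) + 10/3) = -3334 - ((-1179 + 49/2) + 10/3) = -3334 - (-2309/2 + 10/3) = -3334 - 1*(-6907/6) = -3334 + 6907/6 = -13097/6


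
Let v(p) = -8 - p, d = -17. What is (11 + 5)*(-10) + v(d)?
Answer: -151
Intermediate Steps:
(11 + 5)*(-10) + v(d) = (11 + 5)*(-10) + (-8 - 1*(-17)) = 16*(-10) + (-8 + 17) = -160 + 9 = -151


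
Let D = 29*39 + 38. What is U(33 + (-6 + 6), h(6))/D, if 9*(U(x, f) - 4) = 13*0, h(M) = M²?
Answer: 4/1169 ≈ 0.0034217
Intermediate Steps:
U(x, f) = 4 (U(x, f) = 4 + (13*0)/9 = 4 + (⅑)*0 = 4 + 0 = 4)
D = 1169 (D = 1131 + 38 = 1169)
U(33 + (-6 + 6), h(6))/D = 4/1169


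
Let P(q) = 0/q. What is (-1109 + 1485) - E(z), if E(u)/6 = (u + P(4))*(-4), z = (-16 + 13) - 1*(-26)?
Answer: 928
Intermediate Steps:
P(q) = 0
z = 23 (z = -3 + 26 = 23)
E(u) = -24*u (E(u) = 6*((u + 0)*(-4)) = 6*(u*(-4)) = 6*(-4*u) = -24*u)
(-1109 + 1485) - E(z) = (-1109 + 1485) - (-24)*23 = 376 - 1*(-552) = 376 + 552 = 928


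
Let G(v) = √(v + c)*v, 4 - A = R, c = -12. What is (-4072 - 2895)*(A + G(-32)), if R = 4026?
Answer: 28021274 + 445888*I*√11 ≈ 2.8021e+7 + 1.4788e+6*I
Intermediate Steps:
A = -4022 (A = 4 - 1*4026 = 4 - 4026 = -4022)
G(v) = v*√(-12 + v) (G(v) = √(v - 12)*v = √(-12 + v)*v = v*√(-12 + v))
(-4072 - 2895)*(A + G(-32)) = (-4072 - 2895)*(-4022 - 32*√(-12 - 32)) = -6967*(-4022 - 64*I*√11) = 28021274 + 445888*I*√11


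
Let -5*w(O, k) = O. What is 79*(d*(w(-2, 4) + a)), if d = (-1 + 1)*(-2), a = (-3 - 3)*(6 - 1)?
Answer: 0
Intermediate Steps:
w(O, k) = -O/5
a = -30 (a = -6*5 = -30)
d = 0 (d = 0*(-2) = 0)
79*(d*(w(-2, 4) + a)) = 79*(0*(-⅕*(-2) - 30)) = 79*(0*(⅖ - 30)) = 79*(0*(-148/5)) = 79*0 = 0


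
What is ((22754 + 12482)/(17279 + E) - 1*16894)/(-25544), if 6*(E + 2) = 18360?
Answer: 171769021/259744164 ≈ 0.66130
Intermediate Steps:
E = 3058 (E = -2 + (⅙)*18360 = -2 + 3060 = 3058)
((22754 + 12482)/(17279 + E) - 1*16894)/(-25544) = ((22754 + 12482)/(17279 + 3058) - 1*16894)/(-25544) = (35236/20337 - 16894)*(-1/25544) = -343538042/20337*(-1/25544) = 171769021/259744164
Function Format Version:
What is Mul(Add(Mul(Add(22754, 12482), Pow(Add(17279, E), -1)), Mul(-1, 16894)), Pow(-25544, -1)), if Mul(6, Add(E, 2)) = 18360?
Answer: Rational(171769021, 259744164) ≈ 0.66130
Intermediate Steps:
E = 3058 (E = Add(-2, Mul(Rational(1, 6), 18360)) = Add(-2, 3060) = 3058)
Mul(Add(Mul(Add(22754, 12482), Pow(Add(17279, E), -1)), Mul(-1, 16894)), Pow(-25544, -1)) = Mul(Add(Mul(Add(22754, 12482), Pow(Add(17279, 3058), -1)), Mul(-1, 16894)), Pow(-25544, -1)) = Mul(Add(Mul(35236, Pow(20337, -1)), -16894), Rational(-1, 25544)) = Mul(Add(Mul(35236, Rational(1, 20337)), -16894), Rational(-1, 25544)) = Mul(Add(Rational(35236, 20337), -16894), Rational(-1, 25544)) = Mul(Rational(-343538042, 20337), Rational(-1, 25544)) = Rational(171769021, 259744164)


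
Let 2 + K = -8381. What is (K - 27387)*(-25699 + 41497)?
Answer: -565094460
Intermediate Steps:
K = -8383 (K = -2 - 8381 = -8383)
(K - 27387)*(-25699 + 41497) = (-8383 - 27387)*(-25699 + 41497) = -35770*15798 = -565094460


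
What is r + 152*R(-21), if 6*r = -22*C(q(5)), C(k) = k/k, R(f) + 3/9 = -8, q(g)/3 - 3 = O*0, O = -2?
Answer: -3811/3 ≈ -1270.3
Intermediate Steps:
q(g) = 9 (q(g) = 9 + 3*(-2*0) = 9 + 3*0 = 9 + 0 = 9)
R(f) = -25/3 (R(f) = -1/3 - 8 = -25/3)
C(k) = 1
r = -11/3 (r = (-22*1)/6 = (1/6)*(-22) = -11/3 ≈ -3.6667)
r + 152*R(-21) = -11/3 + 152*(-25/3) = -11/3 - 3800/3 = -3811/3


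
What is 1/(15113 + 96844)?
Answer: 1/111957 ≈ 8.9320e-6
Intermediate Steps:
1/(15113 + 96844) = 1/111957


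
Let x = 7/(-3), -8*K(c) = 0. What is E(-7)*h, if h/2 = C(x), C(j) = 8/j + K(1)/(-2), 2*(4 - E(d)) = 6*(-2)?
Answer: -480/7 ≈ -68.571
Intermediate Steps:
K(c) = 0 (K(c) = -⅛*0 = 0)
E(d) = 10 (E(d) = 4 - 3*(-2) = 4 - ½*(-12) = 4 + 6 = 10)
x = -7/3 (x = 7*(-⅓) = -7/3 ≈ -2.3333)
C(j) = 8/j (C(j) = 8/j + 0/(-2) = 8/j + 0*(-½) = 8/j + 0 = 8/j)
h = -48/7 (h = 2*(8/(-7/3)) = 2*(8*(-3/7)) = 2*(-24/7) = -48/7 ≈ -6.8571)
E(-7)*h = 10*(-48/7) = -480/7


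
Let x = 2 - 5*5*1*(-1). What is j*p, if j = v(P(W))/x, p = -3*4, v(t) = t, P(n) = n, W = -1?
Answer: 4/9 ≈ 0.44444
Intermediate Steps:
p = -12
x = 27 (x = 2 - 25*(-1) = 2 - 5*(-5) = 2 + 25 = 27)
j = -1/27 ≈ -0.037037
j*p = -1/27*(-12) = 4/9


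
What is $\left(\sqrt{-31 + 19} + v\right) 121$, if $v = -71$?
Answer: $-8591 + 242 i \sqrt{3} \approx -8591.0 + 419.16 i$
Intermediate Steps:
$\left(\sqrt{-31 + 19} + v\right) 121 = \left(\sqrt{-31 + 19} - 71\right) 121 = \left(\sqrt{-12} - 71\right) 121 = \left(2 i \sqrt{3} - 71\right) 121 = \left(-71 + 2 i \sqrt{3}\right) 121 = -8591 + 242 i \sqrt{3}$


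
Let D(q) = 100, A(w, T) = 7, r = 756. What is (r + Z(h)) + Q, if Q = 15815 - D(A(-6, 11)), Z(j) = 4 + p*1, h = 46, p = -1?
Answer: 16474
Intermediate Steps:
Z(j) = 3 (Z(j) = 4 - 1*1 = 4 - 1 = 3)
Q = 15715 (Q = 15815 - 1*100 = 15815 - 100 = 15715)
(r + Z(h)) + Q = (756 + 3) + 15715 = 759 + 15715 = 16474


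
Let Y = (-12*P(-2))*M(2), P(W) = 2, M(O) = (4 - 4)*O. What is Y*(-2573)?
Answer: 0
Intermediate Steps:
M(O) = 0 (M(O) = 0*O = 0)
Y = 0 (Y = -12*2*0 = -24*0 = 0)
Y*(-2573) = 0*(-2573) = 0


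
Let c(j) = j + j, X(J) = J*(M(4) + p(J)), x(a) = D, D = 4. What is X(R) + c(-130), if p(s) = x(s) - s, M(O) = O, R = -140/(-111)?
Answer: -3098740/12321 ≈ -251.50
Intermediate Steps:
R = 140/111 (R = -140*(-1/111) = 140/111 ≈ 1.2613)
x(a) = 4
p(s) = 4 - s
X(J) = J*(8 - J) (X(J) = J*(4 + (4 - J)) = J*(8 - J))
c(j) = 2*j
X(R) + c(-130) = 140*(8 - 1*140/111)/111 + 2*(-130) = 140*(8 - 140/111)/111 - 260 = (140/111)*(748/111) - 260 = 104720/12321 - 260 = -3098740/12321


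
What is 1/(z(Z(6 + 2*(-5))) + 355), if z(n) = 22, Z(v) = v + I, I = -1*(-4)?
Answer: 1/377 ≈ 0.0026525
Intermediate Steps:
I = 4
Z(v) = 4 + v (Z(v) = v + 4 = 4 + v)
1/(z(Z(6 + 2*(-5))) + 355) = 1/(22 + 355) = 1/377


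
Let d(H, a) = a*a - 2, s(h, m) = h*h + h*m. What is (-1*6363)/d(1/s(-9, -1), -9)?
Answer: -6363/79 ≈ -80.544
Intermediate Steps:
s(h, m) = h**2 + h*m
d(H, a) = -2 + a**2 (d(H, a) = a**2 - 2 = -2 + a**2)
(-1*6363)/d(1/s(-9, -1), -9) = (-1*6363)/(-2 + (-9)**2) = -6363/(-2 + 81) = -6363/79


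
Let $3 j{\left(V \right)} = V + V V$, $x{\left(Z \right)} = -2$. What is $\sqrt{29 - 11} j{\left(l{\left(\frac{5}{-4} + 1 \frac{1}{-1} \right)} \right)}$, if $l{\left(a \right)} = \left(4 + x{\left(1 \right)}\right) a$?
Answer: $\frac{63 \sqrt{2}}{4} \approx 22.274$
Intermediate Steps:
$l{\left(a \right)} = 2 a$ ($l{\left(a \right)} = \left(4 - 2\right) a = 2 a$)
$j{\left(V \right)} = \frac{V}{3} + \frac{V^{2}}{3}$ ($j{\left(V \right)} = \frac{V + V V}{3} = \frac{V + V^{2}}{3} = \frac{V}{3} + \frac{V^{2}}{3}$)
$\sqrt{29 - 11} j{\left(l{\left(\frac{5}{-4} + 1 \frac{1}{-1} \right)} \right)} = \sqrt{29 - 11} \frac{2 \left(\frac{5}{-4} + 1 \frac{1}{-1}\right) \left(1 + 2 \left(\frac{5}{-4} + 1 \frac{1}{-1}\right)\right)}{3} = \sqrt{18} \frac{2 \left(5 \left(- \frac{1}{4}\right) + 1 \left(-1\right)\right) \left(1 + 2 \left(5 \left(- \frac{1}{4}\right) + 1 \left(-1\right)\right)\right)}{3} = 3 \sqrt{2} \frac{2 \left(- \frac{5}{4} - 1\right) \left(1 + 2 \left(- \frac{5}{4} - 1\right)\right)}{3} = 3 \sqrt{2} \frac{2 \left(- \frac{9}{4}\right) \left(1 + 2 \left(- \frac{9}{4}\right)\right)}{3} = 3 \sqrt{2} \cdot \frac{1}{3} \left(- \frac{9}{2}\right) \left(1 - \frac{9}{2}\right) = 3 \sqrt{2} \cdot \frac{1}{3} \left(- \frac{9}{2}\right) \left(- \frac{7}{2}\right) = 3 \sqrt{2} \cdot \frac{21}{4} = \frac{63 \sqrt{2}}{4}$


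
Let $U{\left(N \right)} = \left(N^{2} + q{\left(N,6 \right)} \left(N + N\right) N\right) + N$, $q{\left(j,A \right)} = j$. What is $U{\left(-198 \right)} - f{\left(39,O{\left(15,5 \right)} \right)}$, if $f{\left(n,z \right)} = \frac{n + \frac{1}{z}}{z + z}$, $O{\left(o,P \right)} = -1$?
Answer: $-15485759$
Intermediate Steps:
$f{\left(n,z \right)} = \frac{n + \frac{1}{z}}{2 z}$
$U{\left(N \right)} = N + N^{2} + 2 N^{3}$ ($U{\left(N \right)} = \left(N^{2} + N \left(N + N\right) N\right) + N = \left(N^{2} + N 2 N N\right) + N = \left(N^{2} + 2 N^{2} N\right) + N = \left(N^{2} + 2 N^{3}\right) + N = N + N^{2} + 2 N^{3}$)
$U{\left(-198 \right)} - f{\left(39,O{\left(15,5 \right)} \right)} = - 198 \left(1 - 198 + 2 \left(-198\right)^{2}\right) - \frac{1 + 39 \left(-1\right)}{2 \cdot 1} = - 198 \left(1 - 198 + 2 \cdot 39204\right) - \frac{1}{2} \cdot 1 \left(1 - 39\right) = - 198 \left(1 - 198 + 78408\right) - \frac{1}{2} \cdot 1 \left(-38\right) = \left(-198\right) 78211 - -19 = -15485778 + 19 = -15485759$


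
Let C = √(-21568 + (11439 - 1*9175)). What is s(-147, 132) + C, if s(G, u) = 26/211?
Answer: 26/211 + 2*I*√4826 ≈ 0.12322 + 138.94*I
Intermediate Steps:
s(G, u) = 26/211 (s(G, u) = 26*(1/211) = 26/211)
C = 2*I*√4826 (C = √(-21568 + (11439 - 9175)) = √(-21568 + 2264) = √(-19304) = 2*I*√4826 ≈ 138.94*I)
s(-147, 132) + C = 26/211 + 2*I*√4826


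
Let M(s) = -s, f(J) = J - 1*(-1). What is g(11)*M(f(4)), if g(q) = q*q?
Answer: -605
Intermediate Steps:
g(q) = q²
f(J) = 1 + J (f(J) = J + 1 = 1 + J)
g(11)*M(f(4)) = 11²*(-(1 + 4)) = 121*(-1*5) = 121*(-5) = -605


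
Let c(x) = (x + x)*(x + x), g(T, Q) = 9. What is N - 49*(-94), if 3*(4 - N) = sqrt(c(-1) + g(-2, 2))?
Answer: 4610 - sqrt(13)/3 ≈ 4608.8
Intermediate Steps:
c(x) = 4*x**2 (c(x) = (2*x)*(2*x) = 4*x**2)
N = 4 - sqrt(13)/3 (N = 4 - sqrt(4*(-1)**2 + 9)/3 = 4 - sqrt(4*1 + 9)/3 = 4 - sqrt(4 + 9)/3 = 4 - sqrt(13)/3 ≈ 2.7981)
N - 49*(-94) = (4 - sqrt(13)/3) - 49*(-94) = (4 - sqrt(13)/3) + 4606 = 4610 - sqrt(13)/3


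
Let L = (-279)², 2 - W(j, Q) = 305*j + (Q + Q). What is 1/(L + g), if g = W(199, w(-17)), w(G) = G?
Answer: 1/17182 ≈ 5.8200e-5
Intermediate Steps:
W(j, Q) = 2 - 305*j - 2*Q (W(j, Q) = 2 - (305*j + (Q + Q)) = 2 - (305*j + 2*Q) = 2 - (2*Q + 305*j) = 2 + (-305*j - 2*Q) = 2 - 305*j - 2*Q)
g = -60659 (g = 2 - 305*199 - 2*(-17) = 2 - 60695 + 34 = -60659)
L = 77841
1/(L + g) = 1/(77841 - 60659) = 1/17182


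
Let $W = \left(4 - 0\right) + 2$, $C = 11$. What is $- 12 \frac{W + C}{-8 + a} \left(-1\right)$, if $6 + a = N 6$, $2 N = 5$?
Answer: $204$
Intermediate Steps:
$N = \frac{5}{2}$ ($N = \frac{1}{2} \cdot 5 = \frac{5}{2} \approx 2.5$)
$W = 6$ ($W = \left(4 + 0\right) + 2 = 4 + 2 = 6$)
$a = 9$ ($a = -6 + \frac{5}{2} \cdot 6 = -6 + 15 = 9$)
$- 12 \frac{W + C}{-8 + a} \left(-1\right) = - 12 \frac{6 + 11}{-8 + 9} \left(-1\right) = - 12 \cdot \frac{17}{1} \left(-1\right) = - 12 \cdot 17 \cdot 1 \left(-1\right) = \left(-12\right) 17 \left(-1\right) = \left(-204\right) \left(-1\right) = 204$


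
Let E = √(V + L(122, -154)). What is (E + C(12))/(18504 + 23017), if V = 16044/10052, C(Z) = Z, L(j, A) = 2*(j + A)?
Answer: 12/41521 + I*√8042677/14906039 ≈ 0.00028901 + 0.00019026*I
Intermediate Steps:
L(j, A) = 2*A + 2*j (L(j, A) = 2*(A + j) = 2*A + 2*j)
V = 573/359 (V = 16044*(1/10052) = 573/359 ≈ 1.5961)
E = I*√8042677/359 (E = √(573/359 + (2*(-154) + 2*122)) = √(573/359 + (-308 + 244)) = √(573/359 - 64) = √(-22403/359) = I*√8042677/359 ≈ 7.8996*I)
(E + C(12))/(18504 + 23017) = (I*√8042677/359 + 12)/(18504 + 23017) = (12 + I*√8042677/359)/41521 = (12 + I*√8042677/359)*(1/41521) = 12/41521 + I*√8042677/14906039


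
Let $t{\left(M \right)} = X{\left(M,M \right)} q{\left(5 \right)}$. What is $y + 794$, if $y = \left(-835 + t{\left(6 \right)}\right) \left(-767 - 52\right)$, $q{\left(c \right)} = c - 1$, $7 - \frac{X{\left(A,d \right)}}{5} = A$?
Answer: $668279$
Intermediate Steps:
$X{\left(A,d \right)} = 35 - 5 A$
$q{\left(c \right)} = -1 + c$ ($q{\left(c \right)} = c - 1 = -1 + c$)
$t{\left(M \right)} = 140 - 20 M$ ($t{\left(M \right)} = \left(35 - 5 M\right) \left(-1 + 5\right) = \left(35 - 5 M\right) 4 = 140 - 20 M$)
$y = 667485$ ($y = \left(-835 + \left(140 - 120\right)\right) \left(-767 - 52\right) = \left(-835 + \left(140 - 120\right)\right) \left(-819\right) = \left(-835 + 20\right) \left(-819\right) = \left(-815\right) \left(-819\right) = 667485$)
$y + 794 = 667485 + 794 = 668279$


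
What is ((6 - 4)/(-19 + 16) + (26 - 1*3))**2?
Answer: 4489/9 ≈ 498.78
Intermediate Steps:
((6 - 4)/(-19 + 16) + (26 - 1*3))**2 = (2/(-3) + (26 - 3))**2 = (2*(-1/3) + 23)**2 = (-2/3 + 23)**2 = (67/3)**2 = 4489/9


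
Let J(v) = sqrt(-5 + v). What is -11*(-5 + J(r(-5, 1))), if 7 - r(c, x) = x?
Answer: 44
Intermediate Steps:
r(c, x) = 7 - x
-11*(-5 + J(r(-5, 1))) = -11*(-5 + sqrt(-5 + (7 - 1*1))) = -11*(-5 + sqrt(-5 + (7 - 1))) = -11*(-5 + sqrt(-5 + 6)) = -11*(-5 + sqrt(1)) = -11*(-5 + 1) = -11*(-4) = 44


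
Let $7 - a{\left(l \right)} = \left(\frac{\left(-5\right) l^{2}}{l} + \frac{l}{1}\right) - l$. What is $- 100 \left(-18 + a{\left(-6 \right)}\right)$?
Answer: $4100$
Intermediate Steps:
$a{\left(l \right)} = 7 + 5 l$ ($a{\left(l \right)} = 7 - \left(\left(\frac{\left(-5\right) l^{2}}{l} + \frac{l}{1}\right) - l\right) = 7 - \left(\left(- 5 l + l 1\right) - l\right) = 7 - \left(\left(- 5 l + l\right) - l\right) = 7 - \left(- 4 l - l\right) = 7 - - 5 l = 7 + 5 l$)
$- 100 \left(-18 + a{\left(-6 \right)}\right) = - 100 \left(-18 + \left(7 + 5 \left(-6\right)\right)\right) = - 100 \left(-18 + \left(7 - 30\right)\right) = - 100 \left(-18 - 23\right) = \left(-100\right) \left(-41\right) = 4100$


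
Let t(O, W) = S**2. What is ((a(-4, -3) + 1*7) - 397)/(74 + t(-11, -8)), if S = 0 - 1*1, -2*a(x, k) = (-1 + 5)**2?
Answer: -398/75 ≈ -5.3067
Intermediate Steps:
a(x, k) = -8 (a(x, k) = -(-1 + 5)**2/2 = -1/2*4**2 = -1/2*16 = -8)
S = -1 (S = 0 - 1 = -1)
t(O, W) = 1 (t(O, W) = (-1)**2 = 1)
((a(-4, -3) + 1*7) - 397)/(74 + t(-11, -8)) = ((-8 + 1*7) - 397)/(74 + 1) = ((-8 + 7) - 397)/75 = (-1 - 397)*(1/75) = -398*1/75 = -398/75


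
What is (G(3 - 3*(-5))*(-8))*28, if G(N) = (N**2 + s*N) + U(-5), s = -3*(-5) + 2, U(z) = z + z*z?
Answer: -145600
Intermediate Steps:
U(z) = z + z**2
s = 17 (s = 15 + 2 = 17)
G(N) = 20 + N**2 + 17*N (G(N) = (N**2 + 17*N) - 5*(1 - 5) = (N**2 + 17*N) - 5*(-4) = (N**2 + 17*N) + 20 = 20 + N**2 + 17*N)
(G(3 - 3*(-5))*(-8))*28 = ((20 + (3 - 3*(-5))**2 + 17*(3 - 3*(-5)))*(-8))*28 = ((20 + (3 + 15)**2 + 17*(3 + 15))*(-8))*28 = ((20 + 18**2 + 17*18)*(-8))*28 = ((20 + 324 + 306)*(-8))*28 = (650*(-8))*28 = -5200*28 = -145600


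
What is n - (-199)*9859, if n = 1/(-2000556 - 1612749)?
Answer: 7089091225004/3613305 ≈ 1.9619e+6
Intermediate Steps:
n = -1/3613305 (n = 1/(-3613305) = -1/3613305 ≈ -2.7675e-7)
n - (-199)*9859 = -1/3613305 - (-199)*9859 = -1/3613305 - 1*(-1961941) = -1/3613305 + 1961941 = 7089091225004/3613305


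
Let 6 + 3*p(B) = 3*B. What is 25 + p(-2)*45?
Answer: -155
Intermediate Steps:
p(B) = -2 + B (p(B) = -2 + (3*B)/3 = -2 + B)
25 + p(-2)*45 = 25 + (-2 - 2)*45 = 25 - 4*45 = 25 - 180 = -155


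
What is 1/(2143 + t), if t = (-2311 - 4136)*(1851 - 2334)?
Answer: 1/3116044 ≈ 3.2092e-7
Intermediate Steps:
t = 3113901 (t = -6447*(-483) = 3113901)
1/(2143 + t) = 1/(2143 + 3113901) = 1/3116044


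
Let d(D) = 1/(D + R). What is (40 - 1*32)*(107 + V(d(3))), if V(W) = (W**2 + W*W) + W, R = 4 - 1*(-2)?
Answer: 69424/81 ≈ 857.09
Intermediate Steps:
R = 6 (R = 4 + 2 = 6)
d(D) = 1/(6 + D) (d(D) = 1/(D + 6) = 1/(6 + D))
V(W) = W + 2*W**2 (V(W) = (W**2 + W**2) + W = 2*W**2 + W = W + 2*W**2)
(40 - 1*32)*(107 + V(d(3))) = (40 - 1*32)*(107 + (1 + 2/(6 + 3))/(6 + 3)) = (40 - 32)*(107 + (1 + 2/9)/9) = 8*(107 + (1 + 2*(1/9))/9) = 8*(107 + (1 + 2/9)/9) = 8*(107 + (1/9)*(11/9)) = 8*(107 + 11/81) = 8*(8678/81) = 69424/81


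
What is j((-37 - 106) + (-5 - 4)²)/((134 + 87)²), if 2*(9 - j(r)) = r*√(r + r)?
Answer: 9/48841 + 62*I*√31/48841 ≈ 0.00018427 + 0.0070679*I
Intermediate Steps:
j(r) = 9 - √2*r^(3/2)/2 (j(r) = 9 - r*√(r + r)/2 = 9 - r*√(2*r)/2 = 9 - r*√2*√r/2 = 9 - √2*r^(3/2)/2)
j((-37 - 106) + (-5 - 4)²)/((134 + 87)²) = (9 - √2*((-37 - 106) + (-5 - 4)²)^(3/2)/2)/((134 + 87)²) = (9 - √2*(-143 + (-9)²)^(3/2)/2)/(221²) = (9 - √2*(-143 + 81)^(3/2)/2)/48841 = (9 - √2*(-62)^(3/2)/2)*(1/48841) = (9 - √2*(-62*I*√62)/2)*(1/48841) = (9 + 62*I*√31)*(1/48841) = 9/48841 + 62*I*√31/48841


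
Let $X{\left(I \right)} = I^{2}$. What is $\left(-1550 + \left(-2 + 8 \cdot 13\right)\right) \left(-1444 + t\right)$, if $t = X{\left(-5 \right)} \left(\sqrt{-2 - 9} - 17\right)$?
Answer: $2706312 - 36200 i \sqrt{11} \approx 2.7063 \cdot 10^{6} - 1.2006 \cdot 10^{5} i$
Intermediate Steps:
$t = -425 + 25 i \sqrt{11}$ ($t = \left(-5\right)^{2} \left(\sqrt{-2 - 9} - 17\right) = 25 \left(\sqrt{-11} - 17\right) = 25 \left(i \sqrt{11} - 17\right) = 25 \left(-17 + i \sqrt{11}\right) = -425 + 25 i \sqrt{11} \approx -425.0 + 82.916 i$)
$\left(-1550 + \left(-2 + 8 \cdot 13\right)\right) \left(-1444 + t\right) = \left(-1550 + \left(-2 + 8 \cdot 13\right)\right) \left(-1444 - \left(425 - 25 i \sqrt{11}\right)\right) = \left(-1550 + \left(-2 + 104\right)\right) \left(-1869 + 25 i \sqrt{11}\right) = \left(-1550 + 102\right) \left(-1869 + 25 i \sqrt{11}\right) = - 1448 \left(-1869 + 25 i \sqrt{11}\right) = 2706312 - 36200 i \sqrt{11}$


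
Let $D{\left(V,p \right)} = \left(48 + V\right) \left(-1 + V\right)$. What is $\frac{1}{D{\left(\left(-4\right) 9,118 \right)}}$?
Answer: $- \frac{1}{444} \approx -0.0022523$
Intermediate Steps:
$D{\left(V,p \right)} = \left(-1 + V\right) \left(48 + V\right)$
$\frac{1}{D{\left(\left(-4\right) 9,118 \right)}} = \frac{1}{-48 + \left(\left(-4\right) 9\right)^{2} + 47 \left(\left(-4\right) 9\right)} = \frac{1}{-48 + \left(-36\right)^{2} + 47 \left(-36\right)} = \frac{1}{-48 + 1296 - 1692} = \frac{1}{-444} = - \frac{1}{444}$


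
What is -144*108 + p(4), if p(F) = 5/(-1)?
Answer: -15557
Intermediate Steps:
p(F) = -5 (p(F) = 5*(-1) = -5)
-144*108 + p(4) = -144*108 - 5 = -15552 - 5 = -15557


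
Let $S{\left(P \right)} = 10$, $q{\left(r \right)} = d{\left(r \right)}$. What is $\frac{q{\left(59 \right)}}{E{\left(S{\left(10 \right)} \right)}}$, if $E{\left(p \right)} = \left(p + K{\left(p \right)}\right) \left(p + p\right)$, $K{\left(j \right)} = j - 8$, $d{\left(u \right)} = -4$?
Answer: $- \frac{1}{60} \approx -0.016667$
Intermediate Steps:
$K{\left(j \right)} = -8 + j$
$q{\left(r \right)} = -4$
$E{\left(p \right)} = 2 p \left(-8 + 2 p\right)$ ($E{\left(p \right)} = \left(p + \left(-8 + p\right)\right) \left(p + p\right) = \left(-8 + 2 p\right) 2 p = 2 p \left(-8 + 2 p\right)$)
$\frac{q{\left(59 \right)}}{E{\left(S{\left(10 \right)} \right)}} = - \frac{4}{4 \cdot 10 \left(-4 + 10\right)} = - \frac{4}{4 \cdot 10 \cdot 6} = - \frac{4}{240} = \left(-4\right) \frac{1}{240} = - \frac{1}{60}$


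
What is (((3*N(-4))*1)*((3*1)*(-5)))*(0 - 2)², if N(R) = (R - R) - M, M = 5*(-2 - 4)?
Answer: -5400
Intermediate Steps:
M = -30 (M = 5*(-6) = -30)
N(R) = 30 (N(R) = (R - R) - 1*(-30) = 0 + 30 = 30)
(((3*N(-4))*1)*((3*1)*(-5)))*(0 - 2)² = (((3*30)*1)*((3*1)*(-5)))*(0 - 2)² = ((90*1)*(3*(-5)))*(-2)² = (90*(-15))*4 = -1350*4 = -5400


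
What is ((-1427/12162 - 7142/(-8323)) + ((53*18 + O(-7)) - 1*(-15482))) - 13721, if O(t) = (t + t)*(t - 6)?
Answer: 293321856505/101224326 ≈ 2897.7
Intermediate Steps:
O(t) = 2*t*(-6 + t) (O(t) = (2*t)*(-6 + t) = 2*t*(-6 + t))
((-1427/12162 - 7142/(-8323)) + ((53*18 + O(-7)) - 1*(-15482))) - 13721 = ((-1427/12162 - 7142/(-8323)) + ((53*18 + 2*(-7)*(-6 - 7)) - 1*(-15482))) - 13721 = ((-1427*1/12162 - 7142*(-1/8323)) + ((954 + 2*(-7)*(-13)) + 15482)) - 13721 = ((-1427/12162 + 7142/8323) + ((954 + 182) + 15482)) - 13721 = (74984083/101224326 + (1136 + 15482)) - 13721 = (74984083/101224326 + 16618) - 13721 = 1682220833551/101224326 - 13721 = 293321856505/101224326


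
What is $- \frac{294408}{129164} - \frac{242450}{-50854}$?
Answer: $\frac{2042998421}{821063257} \approx 2.4882$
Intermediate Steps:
$- \frac{294408}{129164} - \frac{242450}{-50854} = \left(-294408\right) \frac{1}{129164} - - \frac{121225}{25427} = - \frac{73602}{32291} + \frac{121225}{25427} = \frac{2042998421}{821063257}$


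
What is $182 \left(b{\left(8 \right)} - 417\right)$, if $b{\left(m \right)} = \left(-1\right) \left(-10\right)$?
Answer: $-74074$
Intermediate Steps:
$b{\left(m \right)} = 10$
$182 \left(b{\left(8 \right)} - 417\right) = 182 \left(10 - 417\right) = 182 \left(-407\right) = -74074$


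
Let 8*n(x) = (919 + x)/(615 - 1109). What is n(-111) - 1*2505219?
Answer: -1237578287/494 ≈ -2.5052e+6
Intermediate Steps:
n(x) = -919/3952 - x/3952 (n(x) = ((919 + x)/(615 - 1109))/8 = ((919 + x)/(-494))/8 = ((919 + x)*(-1/494))/8 = (-919/494 - x/494)/8 = -919/3952 - x/3952)
n(-111) - 1*2505219 = (-919/3952 - 1/3952*(-111)) - 1*2505219 = (-919/3952 + 111/3952) - 2505219 = -101/494 - 2505219 = -1237578287/494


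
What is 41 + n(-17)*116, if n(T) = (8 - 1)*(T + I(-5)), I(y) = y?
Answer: -17823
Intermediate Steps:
n(T) = -35 + 7*T (n(T) = (8 - 1)*(T - 5) = 7*(-5 + T) = -35 + 7*T)
41 + n(-17)*116 = 41 + (-35 + 7*(-17))*116 = 41 + (-35 - 119)*116 = 41 - 154*116 = 41 - 17864 = -17823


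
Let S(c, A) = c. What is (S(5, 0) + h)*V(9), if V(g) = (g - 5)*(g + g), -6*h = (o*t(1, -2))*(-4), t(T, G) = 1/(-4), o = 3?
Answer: 324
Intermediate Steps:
t(T, G) = -1/4
h = -1/2 (h = -3*(-1/4)*(-4)/6 = -(-1)*(-4)/8 = -1/6*3 = -1/2 ≈ -0.50000)
V(g) = 2*g*(-5 + g) (V(g) = (-5 + g)*(2*g) = 2*g*(-5 + g))
(S(5, 0) + h)*V(9) = (5 - 1/2)*(2*9*(-5 + 9)) = 9*(2*9*4)/2 = (9/2)*72 = 324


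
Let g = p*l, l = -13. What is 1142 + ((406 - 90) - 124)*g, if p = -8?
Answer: 21110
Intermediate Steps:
g = 104 (g = -8*(-13) = 104)
1142 + ((406 - 90) - 124)*g = 1142 + ((406 - 90) - 124)*104 = 1142 + (316 - 124)*104 = 1142 + 192*104 = 1142 + 19968 = 21110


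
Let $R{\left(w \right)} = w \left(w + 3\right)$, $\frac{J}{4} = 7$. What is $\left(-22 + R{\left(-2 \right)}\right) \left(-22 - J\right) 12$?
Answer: $14400$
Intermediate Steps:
$J = 28$ ($J = 4 \cdot 7 = 28$)
$R{\left(w \right)} = w \left(3 + w\right)$
$\left(-22 + R{\left(-2 \right)}\right) \left(-22 - J\right) 12 = \left(-22 - 2 \left(3 - 2\right)\right) \left(-22 - 28\right) 12 = \left(-22 - 2\right) \left(-22 - 28\right) 12 = \left(-22 - 2\right) \left(-50\right) 12 = \left(-24\right) \left(-50\right) 12 = 1200 \cdot 12 = 14400$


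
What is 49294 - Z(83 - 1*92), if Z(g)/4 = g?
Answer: 49330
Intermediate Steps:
Z(g) = 4*g
49294 - Z(83 - 1*92) = 49294 - 4*(83 - 1*92) = 49294 - 4*(83 - 92) = 49294 - 4*(-9) = 49294 - 1*(-36) = 49294 + 36 = 49330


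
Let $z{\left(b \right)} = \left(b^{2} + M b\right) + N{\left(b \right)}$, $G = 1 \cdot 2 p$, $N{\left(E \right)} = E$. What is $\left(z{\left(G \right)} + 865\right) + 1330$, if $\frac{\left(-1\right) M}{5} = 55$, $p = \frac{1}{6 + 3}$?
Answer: $\frac{172867}{81} \approx 2134.2$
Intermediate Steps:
$p = \frac{1}{9} \approx 0.11111$
$M = -275$ ($M = \left(-5\right) 55 = -275$)
$G = \frac{2}{9}$ ($G = 1 \cdot 2 \cdot \frac{1}{9} = 2 \cdot \frac{1}{9} = \frac{2}{9} \approx 0.22222$)
$z{\left(b \right)} = b^{2} - 274 b$ ($z{\left(b \right)} = \left(b^{2} - 275 b\right) + b = b^{2} - 274 b$)
$\left(z{\left(G \right)} + 865\right) + 1330 = \left(\frac{2 \left(-274 + \frac{2}{9}\right)}{9} + 865\right) + 1330 = \left(\frac{2}{9} \left(- \frac{2464}{9}\right) + 865\right) + 1330 = \left(- \frac{4928}{81} + 865\right) + 1330 = \frac{65137}{81} + 1330 = \frac{172867}{81}$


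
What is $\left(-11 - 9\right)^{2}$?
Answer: $400$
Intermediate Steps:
$\left(-11 - 9\right)^{2} = \left(-20\right)^{2} = 400$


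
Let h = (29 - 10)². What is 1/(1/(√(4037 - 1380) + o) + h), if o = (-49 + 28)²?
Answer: 69248905/24999013907 + √2657/24999013907 ≈ 0.0027701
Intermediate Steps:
h = 361 (h = 19² = 361)
o = 441 (o = (-21)² = 441)
1/(1/(√(4037 - 1380) + o) + h) = 1/(1/(√(4037 - 1380) + 441) + 361) = 1/(1/(√2657 + 441) + 361) = 1/(1/(441 + √2657) + 361) = 1/(361 + 1/(441 + √2657))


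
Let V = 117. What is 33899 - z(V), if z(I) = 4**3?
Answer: 33835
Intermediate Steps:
z(I) = 64
33899 - z(V) = 33899 - 1*64 = 33899 - 64 = 33835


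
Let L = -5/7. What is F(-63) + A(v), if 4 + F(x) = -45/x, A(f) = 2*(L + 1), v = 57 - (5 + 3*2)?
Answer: -19/7 ≈ -2.7143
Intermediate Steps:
v = 46 (v = 57 - (5 + 6) = 57 - 1*11 = 57 - 11 = 46)
L = -5/7 (L = -5*1/7 = -5/7 ≈ -0.71429)
A(f) = 4/7 (A(f) = 2*(-5/7 + 1) = 2*(2/7) = 4/7)
F(x) = -4 - 45/x
F(-63) + A(v) = (-4 - 45/(-63)) + 4/7 = (-4 - 45*(-1/63)) + 4/7 = (-4 + 5/7) + 4/7 = -23/7 + 4/7 = -19/7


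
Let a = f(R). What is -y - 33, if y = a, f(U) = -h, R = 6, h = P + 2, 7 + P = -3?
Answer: -41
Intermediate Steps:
P = -10 (P = -7 - 3 = -10)
h = -8 (h = -10 + 2 = -8)
f(U) = 8 (f(U) = -1*(-8) = 8)
a = 8
y = 8
-y - 33 = -1*8 - 33 = -8 - 33 = -41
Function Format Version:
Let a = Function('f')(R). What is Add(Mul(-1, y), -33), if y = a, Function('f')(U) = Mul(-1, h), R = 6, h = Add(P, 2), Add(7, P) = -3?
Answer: -41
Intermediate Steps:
P = -10 (P = Add(-7, -3) = -10)
h = -8 (h = Add(-10, 2) = -8)
Function('f')(U) = 8 (Function('f')(U) = Mul(-1, -8) = 8)
a = 8
y = 8
Add(Mul(-1, y), -33) = Add(Mul(-1, 8), -33) = Add(-8, -33) = -41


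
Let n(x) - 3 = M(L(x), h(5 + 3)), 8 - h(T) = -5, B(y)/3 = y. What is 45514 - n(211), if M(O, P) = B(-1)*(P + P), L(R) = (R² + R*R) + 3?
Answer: 45589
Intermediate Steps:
B(y) = 3*y
h(T) = 13 (h(T) = 8 - 1*(-5) = 8 + 5 = 13)
L(R) = 3 + 2*R² (L(R) = (R² + R²) + 3 = 2*R² + 3 = 3 + 2*R²)
M(O, P) = -6*P (M(O, P) = (3*(-1))*(P + P) = -6*P)
n(x) = -75 (n(x) = 3 - 6*13 = 3 - 78 = -75)
45514 - n(211) = 45514 - 1*(-75) = 45514 + 75 = 45589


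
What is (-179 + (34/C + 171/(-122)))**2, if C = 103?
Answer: 5120168802841/157904356 ≈ 32426.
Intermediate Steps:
(-179 + (34/C + 171/(-122)))**2 = (-179 + (34/103 + 171/(-122)))**2 = (-179 + (34*(1/103) + 171*(-1/122)))**2 = (-179 + (34/103 - 171/122))**2 = (-179 - 13465/12566)**2 = (-2262779/12566)**2 = 5120168802841/157904356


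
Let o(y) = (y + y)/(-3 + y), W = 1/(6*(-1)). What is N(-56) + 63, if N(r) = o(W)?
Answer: 1199/19 ≈ 63.105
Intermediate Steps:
W = -⅙ (W = 1/(-6) = -⅙ ≈ -0.16667)
o(y) = 2*y/(-3 + y) (o(y) = (2*y)/(-3 + y) = 2*y/(-3 + y))
N(r) = 2/19 (N(r) = 2*(-⅙)/(-3 - ⅙) = 2*(-⅙)/(-19/6) = 2*(-⅙)*(-6/19) = 2/19)
N(-56) + 63 = 2/19 + 63 = 1199/19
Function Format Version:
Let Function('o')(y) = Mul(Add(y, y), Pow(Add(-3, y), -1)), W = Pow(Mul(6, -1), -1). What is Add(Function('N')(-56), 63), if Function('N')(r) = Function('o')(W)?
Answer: Rational(1199, 19) ≈ 63.105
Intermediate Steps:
W = Rational(-1, 6) (W = Pow(-6, -1) = Rational(-1, 6) ≈ -0.16667)
Function('o')(y) = Mul(2, y, Pow(Add(-3, y), -1)) (Function('o')(y) = Mul(Mul(2, y), Pow(Add(-3, y), -1)) = Mul(2, y, Pow(Add(-3, y), -1)))
Function('N')(r) = Rational(2, 19) (Function('N')(r) = Mul(2, Rational(-1, 6), Pow(Add(-3, Rational(-1, 6)), -1)) = Mul(2, Rational(-1, 6), Pow(Rational(-19, 6), -1)) = Mul(2, Rational(-1, 6), Rational(-6, 19)) = Rational(2, 19))
Add(Function('N')(-56), 63) = Add(Rational(2, 19), 63) = Rational(1199, 19)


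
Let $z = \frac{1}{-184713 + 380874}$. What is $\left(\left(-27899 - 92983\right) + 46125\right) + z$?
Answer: $- \frac{14664407876}{196161} \approx -74757.0$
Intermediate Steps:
$z = \frac{1}{196161} \approx 5.0979 \cdot 10^{-6}$
$\left(\left(-27899 - 92983\right) + 46125\right) + z = \left(\left(-27899 - 92983\right) + 46125\right) + \frac{1}{196161} = \left(-120882 + 46125\right) + \frac{1}{196161} = -74757 + \frac{1}{196161} = - \frac{14664407876}{196161}$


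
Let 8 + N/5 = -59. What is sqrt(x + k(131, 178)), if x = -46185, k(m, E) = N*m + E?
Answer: 6*I*sqrt(2497) ≈ 299.82*I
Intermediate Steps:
N = -335 (N = -40 + 5*(-59) = -40 - 295 = -335)
k(m, E) = E - 335*m (k(m, E) = -335*m + E = E - 335*m)
sqrt(x + k(131, 178)) = sqrt(-46185 + (178 - 335*131)) = sqrt(-46185 + (178 - 43885)) = sqrt(-46185 - 43707) = sqrt(-89892) = 6*I*sqrt(2497)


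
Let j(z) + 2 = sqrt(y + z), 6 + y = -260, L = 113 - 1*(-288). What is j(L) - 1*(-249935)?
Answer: 249933 + 3*sqrt(15) ≈ 2.4994e+5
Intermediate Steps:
L = 401 (L = 113 + 288 = 401)
y = -266 (y = -6 - 260 = -266)
j(z) = -2 + sqrt(-266 + z)
j(L) - 1*(-249935) = (-2 + sqrt(-266 + 401)) - 1*(-249935) = (-2 + sqrt(135)) + 249935 = (-2 + 3*sqrt(15)) + 249935 = 249933 + 3*sqrt(15)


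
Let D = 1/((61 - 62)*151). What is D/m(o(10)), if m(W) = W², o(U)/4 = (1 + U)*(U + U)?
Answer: -1/116934400 ≈ -8.5518e-9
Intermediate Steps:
o(U) = 8*U*(1 + U) (o(U) = 4*((1 + U)*(U + U)) = 4*((1 + U)*(2*U)) = 4*(2*U*(1 + U)) = 8*U*(1 + U))
D = -1/151 (D = 1/(-1*151) = 1/(-151) = -1/151 ≈ -0.0066225)
D/m(o(10)) = -1/(6400*(1 + 10)²)/151 = -1/(151*((8*10*11)²)) = -1/(151*(880²)) = -1/151/774400 = -1/151*1/774400 = -1/116934400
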